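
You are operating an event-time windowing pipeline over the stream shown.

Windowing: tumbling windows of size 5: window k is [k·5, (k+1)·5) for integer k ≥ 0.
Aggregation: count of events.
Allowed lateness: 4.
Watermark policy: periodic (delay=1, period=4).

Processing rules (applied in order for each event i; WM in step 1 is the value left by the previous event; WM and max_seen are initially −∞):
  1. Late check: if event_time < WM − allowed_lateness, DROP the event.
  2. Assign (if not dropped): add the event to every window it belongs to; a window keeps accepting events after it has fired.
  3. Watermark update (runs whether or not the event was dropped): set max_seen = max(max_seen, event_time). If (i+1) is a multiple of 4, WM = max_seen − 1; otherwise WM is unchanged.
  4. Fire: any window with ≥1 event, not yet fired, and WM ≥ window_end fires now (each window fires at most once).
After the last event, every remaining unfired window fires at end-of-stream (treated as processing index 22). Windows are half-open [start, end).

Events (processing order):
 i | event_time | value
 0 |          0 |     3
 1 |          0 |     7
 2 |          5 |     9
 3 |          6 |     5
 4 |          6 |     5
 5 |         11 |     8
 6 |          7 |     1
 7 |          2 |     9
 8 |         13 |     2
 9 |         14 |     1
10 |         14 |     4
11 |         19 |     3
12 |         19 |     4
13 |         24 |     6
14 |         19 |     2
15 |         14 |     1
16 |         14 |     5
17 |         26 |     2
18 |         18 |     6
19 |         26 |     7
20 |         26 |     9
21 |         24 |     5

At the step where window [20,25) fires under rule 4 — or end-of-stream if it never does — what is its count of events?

i=0 t=0 v=3: → [0,5); WM=−∞
i=1 t=0 v=7: → [0,5); WM=−∞
i=2 t=5 v=9: → [5,10); WM=−∞
i=3 t=6 v=5: → [5,10); WM=5; [0,5) fires=2
i=4 t=6 v=5: → [5,10); WM=5
i=5 t=11 v=8: → [10,15); WM=5
i=6 t=7 v=1: → [5,10); WM=5
i=7 t=2 v=9: → [0,5); WM=10; [5,10) fires=4
i=8 t=13 v=2: → [10,15); WM=10
i=9 t=14 v=1: → [10,15); WM=10
i=10 t=14 v=4: → [10,15); WM=10
i=11 t=19 v=3: → [15,20); WM=18; [10,15) fires=4
i=12 t=19 v=4: → [15,20); WM=18
i=13 t=24 v=6: → [20,25); WM=18
i=14 t=19 v=2: → [15,20); WM=18
i=15 t=14 v=1: → [10,15); WM=23; [15,20) fires=3
i=16 t=14 v=5: DROP (t<23-4); WM=23
i=17 t=26 v=2: → [25,30); WM=23
i=18 t=18 v=6: DROP (t<23-4); WM=23
i=19 t=26 v=7: → [25,30); WM=25; [20,25) fires=1
i=20 t=26 v=9: → [25,30); WM=25
i=21 t=24 v=5: → [20,25); WM=25

1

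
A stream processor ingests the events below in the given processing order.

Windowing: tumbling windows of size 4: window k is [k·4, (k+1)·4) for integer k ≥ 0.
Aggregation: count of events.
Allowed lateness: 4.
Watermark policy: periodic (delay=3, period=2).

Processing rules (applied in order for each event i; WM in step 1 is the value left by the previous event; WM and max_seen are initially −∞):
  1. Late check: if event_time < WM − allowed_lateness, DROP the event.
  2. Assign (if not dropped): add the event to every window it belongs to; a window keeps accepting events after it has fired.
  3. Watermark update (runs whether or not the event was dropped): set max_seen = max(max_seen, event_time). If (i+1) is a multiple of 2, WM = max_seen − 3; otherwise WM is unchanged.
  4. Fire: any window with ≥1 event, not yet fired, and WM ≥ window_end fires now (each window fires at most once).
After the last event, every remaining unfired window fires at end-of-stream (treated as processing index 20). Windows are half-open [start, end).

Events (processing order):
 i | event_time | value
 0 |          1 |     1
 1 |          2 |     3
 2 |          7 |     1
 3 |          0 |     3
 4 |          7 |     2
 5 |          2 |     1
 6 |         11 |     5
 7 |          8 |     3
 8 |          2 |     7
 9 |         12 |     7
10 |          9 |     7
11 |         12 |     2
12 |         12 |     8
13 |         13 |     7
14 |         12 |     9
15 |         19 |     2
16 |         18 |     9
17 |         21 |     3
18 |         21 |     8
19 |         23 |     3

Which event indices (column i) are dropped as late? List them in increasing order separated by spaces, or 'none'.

8

i=0 t=1 v=1: → [0,4); WM=−∞
i=1 t=2 v=3: → [0,4); WM=-1
i=2 t=7 v=1: → [4,8); WM=-1
i=3 t=0 v=3: → [0,4); WM=4; [0,4) fires=3
i=4 t=7 v=2: → [4,8); WM=4
i=5 t=2 v=1: → [0,4); WM=4
i=6 t=11 v=5: → [8,12); WM=4
i=7 t=8 v=3: → [8,12); WM=8; [4,8) fires=2
i=8 t=2 v=7: DROP (t<8-4); WM=8
i=9 t=12 v=7: → [12,16); WM=9
i=10 t=9 v=7: → [8,12); WM=9
i=11 t=12 v=2: → [12,16); WM=9
i=12 t=12 v=8: → [12,16); WM=9
i=13 t=13 v=7: → [12,16); WM=10
i=14 t=12 v=9: → [12,16); WM=10
i=15 t=19 v=2: → [16,20); WM=16; [8,12) fires=3 [12,16) fires=5
i=16 t=18 v=9: → [16,20); WM=16
i=17 t=21 v=3: → [20,24); WM=18
i=18 t=21 v=8: → [20,24); WM=18
i=19 t=23 v=3: → [20,24); WM=20; [16,20) fires=2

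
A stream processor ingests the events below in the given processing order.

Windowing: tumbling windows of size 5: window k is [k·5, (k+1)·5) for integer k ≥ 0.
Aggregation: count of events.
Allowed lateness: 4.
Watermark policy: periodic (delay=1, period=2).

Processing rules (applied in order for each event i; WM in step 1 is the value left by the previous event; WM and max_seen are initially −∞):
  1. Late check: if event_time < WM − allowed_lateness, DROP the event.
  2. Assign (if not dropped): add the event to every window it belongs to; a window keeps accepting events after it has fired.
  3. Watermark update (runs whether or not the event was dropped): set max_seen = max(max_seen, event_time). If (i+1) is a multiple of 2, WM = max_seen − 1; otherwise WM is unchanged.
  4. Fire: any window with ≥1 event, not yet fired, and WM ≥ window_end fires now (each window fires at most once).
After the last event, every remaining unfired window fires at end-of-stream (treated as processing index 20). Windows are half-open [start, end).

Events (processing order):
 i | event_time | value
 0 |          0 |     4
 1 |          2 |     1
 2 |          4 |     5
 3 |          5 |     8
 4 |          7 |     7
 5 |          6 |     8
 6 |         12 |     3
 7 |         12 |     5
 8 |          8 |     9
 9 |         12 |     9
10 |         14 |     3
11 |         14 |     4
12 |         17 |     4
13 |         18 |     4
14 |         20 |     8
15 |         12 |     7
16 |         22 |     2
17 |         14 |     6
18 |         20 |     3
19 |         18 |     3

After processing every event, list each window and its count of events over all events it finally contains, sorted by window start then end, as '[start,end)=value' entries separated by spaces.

i=0 t=0 v=4: → [0,5); WM=−∞
i=1 t=2 v=1: → [0,5); WM=1
i=2 t=4 v=5: → [0,5); WM=1
i=3 t=5 v=8: → [5,10); WM=4
i=4 t=7 v=7: → [5,10); WM=4
i=5 t=6 v=8: → [5,10); WM=6; [0,5) fires=3
i=6 t=12 v=3: → [10,15); WM=6
i=7 t=12 v=5: → [10,15); WM=11; [5,10) fires=3
i=8 t=8 v=9: → [5,10); WM=11
i=9 t=12 v=9: → [10,15); WM=11
i=10 t=14 v=3: → [10,15); WM=11
i=11 t=14 v=4: → [10,15); WM=13
i=12 t=17 v=4: → [15,20); WM=13
i=13 t=18 v=4: → [15,20); WM=17; [10,15) fires=5
i=14 t=20 v=8: → [20,25); WM=17
i=15 t=12 v=7: DROP (t<17-4); WM=19
i=16 t=22 v=2: → [20,25); WM=19
i=17 t=14 v=6: DROP (t<19-4); WM=21; [15,20) fires=2
i=18 t=20 v=3: → [20,25); WM=21
i=19 t=18 v=3: → [15,20); WM=21

[0,5)=3 [5,10)=4 [10,15)=5 [15,20)=3 [20,25)=3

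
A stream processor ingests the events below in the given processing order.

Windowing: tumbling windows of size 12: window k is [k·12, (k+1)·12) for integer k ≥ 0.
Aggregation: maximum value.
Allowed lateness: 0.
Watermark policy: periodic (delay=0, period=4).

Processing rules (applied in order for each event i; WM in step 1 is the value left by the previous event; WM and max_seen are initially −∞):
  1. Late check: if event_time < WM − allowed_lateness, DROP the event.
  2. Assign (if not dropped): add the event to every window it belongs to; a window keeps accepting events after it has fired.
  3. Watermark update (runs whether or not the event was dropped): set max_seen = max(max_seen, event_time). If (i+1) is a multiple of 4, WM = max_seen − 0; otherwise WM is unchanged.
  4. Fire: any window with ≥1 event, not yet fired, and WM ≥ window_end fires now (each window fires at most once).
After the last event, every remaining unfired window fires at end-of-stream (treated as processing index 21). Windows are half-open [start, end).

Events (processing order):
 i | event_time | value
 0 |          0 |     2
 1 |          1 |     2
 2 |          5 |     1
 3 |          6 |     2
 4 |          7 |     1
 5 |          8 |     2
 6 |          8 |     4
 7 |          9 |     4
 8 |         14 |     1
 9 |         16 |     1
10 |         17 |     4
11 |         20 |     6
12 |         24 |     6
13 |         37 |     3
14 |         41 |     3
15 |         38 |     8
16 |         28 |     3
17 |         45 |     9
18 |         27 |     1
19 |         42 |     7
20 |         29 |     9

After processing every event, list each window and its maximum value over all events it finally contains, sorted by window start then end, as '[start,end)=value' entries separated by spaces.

i=0 t=0 v=2: → [0,12); WM=−∞
i=1 t=1 v=2: → [0,12); WM=−∞
i=2 t=5 v=1: → [0,12); WM=−∞
i=3 t=6 v=2: → [0,12); WM=6
i=4 t=7 v=1: → [0,12); WM=6
i=5 t=8 v=2: → [0,12); WM=6
i=6 t=8 v=4: → [0,12); WM=6
i=7 t=9 v=4: → [0,12); WM=9
i=8 t=14 v=1: → [12,24); WM=9
i=9 t=16 v=1: → [12,24); WM=9
i=10 t=17 v=4: → [12,24); WM=9
i=11 t=20 v=6: → [12,24); WM=20; [0,12) fires=4
i=12 t=24 v=6: → [24,36); WM=20
i=13 t=37 v=3: → [36,48); WM=20
i=14 t=41 v=3: → [36,48); WM=20
i=15 t=38 v=8: → [36,48); WM=41; [12,24) fires=6 [24,36) fires=6
i=16 t=28 v=3: DROP (t<41-0); WM=41
i=17 t=45 v=9: → [36,48); WM=41
i=18 t=27 v=1: DROP (t<41-0); WM=41
i=19 t=42 v=7: → [36,48); WM=45
i=20 t=29 v=9: DROP (t<45-0); WM=45

[0,12)=4 [12,24)=6 [24,36)=6 [36,48)=9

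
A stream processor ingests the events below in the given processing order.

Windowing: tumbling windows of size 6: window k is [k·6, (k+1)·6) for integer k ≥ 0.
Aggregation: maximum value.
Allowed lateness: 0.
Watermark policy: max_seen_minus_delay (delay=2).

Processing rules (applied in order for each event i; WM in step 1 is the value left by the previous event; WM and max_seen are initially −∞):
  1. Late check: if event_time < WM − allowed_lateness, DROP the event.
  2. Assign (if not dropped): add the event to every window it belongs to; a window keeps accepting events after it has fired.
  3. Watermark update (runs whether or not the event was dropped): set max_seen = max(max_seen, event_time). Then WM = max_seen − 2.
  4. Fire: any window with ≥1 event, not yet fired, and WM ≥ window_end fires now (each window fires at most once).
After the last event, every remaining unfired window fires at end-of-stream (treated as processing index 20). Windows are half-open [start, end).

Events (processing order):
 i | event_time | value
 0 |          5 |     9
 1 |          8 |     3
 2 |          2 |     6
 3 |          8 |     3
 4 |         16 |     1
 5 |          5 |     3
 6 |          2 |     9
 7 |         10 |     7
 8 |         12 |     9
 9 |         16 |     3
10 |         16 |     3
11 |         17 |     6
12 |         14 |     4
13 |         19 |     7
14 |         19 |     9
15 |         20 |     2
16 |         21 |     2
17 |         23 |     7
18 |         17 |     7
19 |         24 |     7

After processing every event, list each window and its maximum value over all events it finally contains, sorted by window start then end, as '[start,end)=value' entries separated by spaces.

[0,6)=9 [6,12)=3 [12,18)=6 [18,24)=9 [24,30)=7

i=0 t=5 v=9: → [0,6); WM=3
i=1 t=8 v=3: → [6,12); WM=6; [0,6) fires=9
i=2 t=2 v=6: DROP (t<6-0); WM=6
i=3 t=8 v=3: → [6,12); WM=6
i=4 t=16 v=1: → [12,18); WM=14; [6,12) fires=3
i=5 t=5 v=3: DROP (t<14-0); WM=14
i=6 t=2 v=9: DROP (t<14-0); WM=14
i=7 t=10 v=7: DROP (t<14-0); WM=14
i=8 t=12 v=9: DROP (t<14-0); WM=14
i=9 t=16 v=3: → [12,18); WM=14
i=10 t=16 v=3: → [12,18); WM=14
i=11 t=17 v=6: → [12,18); WM=15
i=12 t=14 v=4: DROP (t<15-0); WM=15
i=13 t=19 v=7: → [18,24); WM=17
i=14 t=19 v=9: → [18,24); WM=17
i=15 t=20 v=2: → [18,24); WM=18; [12,18) fires=6
i=16 t=21 v=2: → [18,24); WM=19
i=17 t=23 v=7: → [18,24); WM=21
i=18 t=17 v=7: DROP (t<21-0); WM=21
i=19 t=24 v=7: → [24,30); WM=22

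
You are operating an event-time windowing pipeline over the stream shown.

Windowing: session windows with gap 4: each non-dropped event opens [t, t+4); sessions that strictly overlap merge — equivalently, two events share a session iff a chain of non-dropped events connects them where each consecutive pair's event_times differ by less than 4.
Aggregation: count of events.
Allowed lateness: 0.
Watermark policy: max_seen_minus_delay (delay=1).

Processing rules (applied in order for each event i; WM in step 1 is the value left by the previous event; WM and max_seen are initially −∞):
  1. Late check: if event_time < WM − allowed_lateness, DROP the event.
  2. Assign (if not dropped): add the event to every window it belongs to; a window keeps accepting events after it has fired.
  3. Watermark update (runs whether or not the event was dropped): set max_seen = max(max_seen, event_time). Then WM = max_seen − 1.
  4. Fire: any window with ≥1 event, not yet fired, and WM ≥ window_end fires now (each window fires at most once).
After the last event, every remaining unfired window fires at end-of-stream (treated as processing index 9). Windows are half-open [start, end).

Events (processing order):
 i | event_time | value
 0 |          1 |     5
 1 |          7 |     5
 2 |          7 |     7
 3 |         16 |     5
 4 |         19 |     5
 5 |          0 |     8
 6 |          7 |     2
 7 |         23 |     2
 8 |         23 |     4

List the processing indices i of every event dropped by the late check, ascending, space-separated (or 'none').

i=0 t=1 v=5: → [1,5); WM=0
i=1 t=7 v=5: → [7,11); WM=6
i=2 t=7 v=7: → [7,11); WM=6
i=3 t=16 v=5: → [16,20); WM=15
i=4 t=19 v=5: → [16,23); WM=18
i=5 t=0 v=8: DROP (t<18-0); WM=18
i=6 t=7 v=2: DROP (t<18-0); WM=18
i=7 t=23 v=2: → [23,27); WM=22
i=8 t=23 v=4: → [23,27); WM=22

5 6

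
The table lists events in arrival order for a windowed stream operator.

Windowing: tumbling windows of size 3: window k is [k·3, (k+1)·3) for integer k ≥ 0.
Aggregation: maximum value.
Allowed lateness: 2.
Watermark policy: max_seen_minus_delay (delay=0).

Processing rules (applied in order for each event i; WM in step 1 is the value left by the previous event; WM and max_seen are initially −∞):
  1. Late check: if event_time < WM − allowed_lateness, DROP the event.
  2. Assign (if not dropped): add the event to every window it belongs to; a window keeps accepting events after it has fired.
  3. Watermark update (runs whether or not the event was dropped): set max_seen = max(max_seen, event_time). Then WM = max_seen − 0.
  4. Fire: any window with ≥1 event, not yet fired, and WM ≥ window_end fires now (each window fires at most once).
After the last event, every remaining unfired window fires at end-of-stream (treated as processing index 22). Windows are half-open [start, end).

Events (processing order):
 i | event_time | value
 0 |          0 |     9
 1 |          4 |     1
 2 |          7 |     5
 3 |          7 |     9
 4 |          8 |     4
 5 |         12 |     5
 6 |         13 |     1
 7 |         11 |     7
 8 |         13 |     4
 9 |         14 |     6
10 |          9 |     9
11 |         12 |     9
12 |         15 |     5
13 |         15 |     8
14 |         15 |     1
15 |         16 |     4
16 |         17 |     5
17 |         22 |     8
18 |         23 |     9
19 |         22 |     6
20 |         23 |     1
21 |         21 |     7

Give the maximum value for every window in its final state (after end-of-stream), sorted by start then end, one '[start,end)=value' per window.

i=0 t=0 v=9: → [0,3); WM=0
i=1 t=4 v=1: → [3,6); WM=4; [0,3) fires=9
i=2 t=7 v=5: → [6,9); WM=7; [3,6) fires=1
i=3 t=7 v=9: → [6,9); WM=7
i=4 t=8 v=4: → [6,9); WM=8
i=5 t=12 v=5: → [12,15); WM=12; [6,9) fires=9
i=6 t=13 v=1: → [12,15); WM=13
i=7 t=11 v=7: → [9,12); WM=13; [9,12) fires=7
i=8 t=13 v=4: → [12,15); WM=13
i=9 t=14 v=6: → [12,15); WM=14
i=10 t=9 v=9: DROP (t<14-2); WM=14
i=11 t=12 v=9: → [12,15); WM=14
i=12 t=15 v=5: → [15,18); WM=15; [12,15) fires=9
i=13 t=15 v=8: → [15,18); WM=15
i=14 t=15 v=1: → [15,18); WM=15
i=15 t=16 v=4: → [15,18); WM=16
i=16 t=17 v=5: → [15,18); WM=17
i=17 t=22 v=8: → [21,24); WM=22; [15,18) fires=8
i=18 t=23 v=9: → [21,24); WM=23
i=19 t=22 v=6: → [21,24); WM=23
i=20 t=23 v=1: → [21,24); WM=23
i=21 t=21 v=7: → [21,24); WM=23

[0,3)=9 [3,6)=1 [6,9)=9 [9,12)=7 [12,15)=9 [15,18)=8 [21,24)=9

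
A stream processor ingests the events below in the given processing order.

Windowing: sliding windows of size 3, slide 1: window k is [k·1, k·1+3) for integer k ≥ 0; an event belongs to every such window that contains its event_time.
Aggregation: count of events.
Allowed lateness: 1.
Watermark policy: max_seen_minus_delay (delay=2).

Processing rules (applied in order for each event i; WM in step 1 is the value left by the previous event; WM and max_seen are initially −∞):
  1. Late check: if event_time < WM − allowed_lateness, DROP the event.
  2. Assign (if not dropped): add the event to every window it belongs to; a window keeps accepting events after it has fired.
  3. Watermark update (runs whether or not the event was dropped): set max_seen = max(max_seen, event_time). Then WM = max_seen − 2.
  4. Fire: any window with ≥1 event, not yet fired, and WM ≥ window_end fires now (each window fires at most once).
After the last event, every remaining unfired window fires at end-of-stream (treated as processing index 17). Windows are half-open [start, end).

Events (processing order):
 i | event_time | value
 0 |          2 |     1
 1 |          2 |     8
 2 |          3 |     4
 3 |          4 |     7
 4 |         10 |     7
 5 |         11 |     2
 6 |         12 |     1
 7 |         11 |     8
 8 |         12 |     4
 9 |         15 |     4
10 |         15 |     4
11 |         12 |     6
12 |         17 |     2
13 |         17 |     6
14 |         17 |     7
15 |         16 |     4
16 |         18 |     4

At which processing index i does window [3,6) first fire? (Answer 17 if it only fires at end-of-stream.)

i=0 t=2 v=1: → [2,5),[1,4),[0,3); WM=0
i=1 t=2 v=8: → [2,5),[1,4),[0,3); WM=0
i=2 t=3 v=4: → [3,6),[2,5),[1,4); WM=1
i=3 t=4 v=7: → [4,7),[3,6),[2,5); WM=2
i=4 t=10 v=7: → [10,13),[9,12),[8,11); WM=8; [0,3) fires=2 [1,4) fires=3 [2,5) fires=4 [3,6) fires=2 [4,7) fires=1
i=5 t=11 v=2: → [11,14),[10,13),[9,12); WM=9
i=6 t=12 v=1: → [12,15),[11,14),[10,13); WM=10
i=7 t=11 v=8: → [11,14),[10,13),[9,12); WM=10
i=8 t=12 v=4: → [12,15),[11,14),[10,13); WM=10
i=9 t=15 v=4: → [15,18),[14,17),[13,16); WM=13; [8,11) fires=1 [9,12) fires=3 [10,13) fires=5
i=10 t=15 v=4: → [15,18),[14,17),[13,16); WM=13
i=11 t=12 v=6: → [12,15),[11,14),[10,13); WM=13
i=12 t=17 v=2: → [17,20),[16,19),[15,18); WM=15; [11,14) fires=5 [12,15) fires=3
i=13 t=17 v=6: → [17,20),[16,19),[15,18); WM=15
i=14 t=17 v=7: → [17,20),[16,19),[15,18); WM=15
i=15 t=16 v=4: → [16,19),[15,18),[14,17); WM=15
i=16 t=18 v=4: → [18,21),[17,20),[16,19); WM=16; [13,16) fires=2

4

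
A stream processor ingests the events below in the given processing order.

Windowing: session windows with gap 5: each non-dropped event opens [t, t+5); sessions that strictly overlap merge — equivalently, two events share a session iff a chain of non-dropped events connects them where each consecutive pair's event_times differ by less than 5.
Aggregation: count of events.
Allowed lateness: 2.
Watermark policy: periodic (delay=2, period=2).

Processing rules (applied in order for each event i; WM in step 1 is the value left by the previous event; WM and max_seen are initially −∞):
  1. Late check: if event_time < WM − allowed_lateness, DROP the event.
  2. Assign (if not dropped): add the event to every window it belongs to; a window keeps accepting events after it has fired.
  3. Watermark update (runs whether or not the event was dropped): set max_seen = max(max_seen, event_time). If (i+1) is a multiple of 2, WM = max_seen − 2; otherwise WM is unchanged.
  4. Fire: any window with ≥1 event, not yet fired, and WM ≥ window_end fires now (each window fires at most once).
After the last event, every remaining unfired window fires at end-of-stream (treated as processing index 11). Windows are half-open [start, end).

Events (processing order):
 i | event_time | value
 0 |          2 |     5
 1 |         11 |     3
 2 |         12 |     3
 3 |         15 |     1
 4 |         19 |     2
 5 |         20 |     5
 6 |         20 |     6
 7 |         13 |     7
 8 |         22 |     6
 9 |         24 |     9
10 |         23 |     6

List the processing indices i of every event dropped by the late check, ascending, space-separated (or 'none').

i=0 t=2 v=5: → [2,7); WM=−∞
i=1 t=11 v=3: → [11,16); WM=9
i=2 t=12 v=3: → [11,17); WM=9
i=3 t=15 v=1: → [11,20); WM=13
i=4 t=19 v=2: → [11,24); WM=13
i=5 t=20 v=5: → [11,25); WM=18
i=6 t=20 v=6: → [11,25); WM=18
i=7 t=13 v=7: DROP (t<18-2); WM=18
i=8 t=22 v=6: → [11,27); WM=18
i=9 t=24 v=9: → [11,29); WM=22
i=10 t=23 v=6: → [11,29); WM=22

7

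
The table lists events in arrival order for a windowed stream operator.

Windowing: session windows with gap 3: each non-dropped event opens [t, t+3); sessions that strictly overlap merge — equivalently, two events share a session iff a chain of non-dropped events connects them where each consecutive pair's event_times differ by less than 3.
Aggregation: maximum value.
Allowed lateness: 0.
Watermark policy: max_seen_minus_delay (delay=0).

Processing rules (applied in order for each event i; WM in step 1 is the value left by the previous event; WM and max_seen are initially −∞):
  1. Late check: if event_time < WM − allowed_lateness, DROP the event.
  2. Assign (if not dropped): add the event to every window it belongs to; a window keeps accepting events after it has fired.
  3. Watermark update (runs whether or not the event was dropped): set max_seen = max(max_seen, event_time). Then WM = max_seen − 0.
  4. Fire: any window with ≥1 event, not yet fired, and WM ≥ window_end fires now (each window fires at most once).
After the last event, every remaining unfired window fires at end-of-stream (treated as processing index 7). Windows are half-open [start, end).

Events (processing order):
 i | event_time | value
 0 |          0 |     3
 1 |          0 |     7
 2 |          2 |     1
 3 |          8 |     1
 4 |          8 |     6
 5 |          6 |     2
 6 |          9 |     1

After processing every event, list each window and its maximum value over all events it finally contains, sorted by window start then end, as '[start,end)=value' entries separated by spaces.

i=0 t=0 v=3: → [0,3); WM=0
i=1 t=0 v=7: → [0,3); WM=0
i=2 t=2 v=1: → [0,5); WM=2
i=3 t=8 v=1: → [8,11); WM=8
i=4 t=8 v=6: → [8,11); WM=8
i=5 t=6 v=2: DROP (t<8-0); WM=8
i=6 t=9 v=1: → [8,12); WM=9

[0,5)=7 [8,12)=6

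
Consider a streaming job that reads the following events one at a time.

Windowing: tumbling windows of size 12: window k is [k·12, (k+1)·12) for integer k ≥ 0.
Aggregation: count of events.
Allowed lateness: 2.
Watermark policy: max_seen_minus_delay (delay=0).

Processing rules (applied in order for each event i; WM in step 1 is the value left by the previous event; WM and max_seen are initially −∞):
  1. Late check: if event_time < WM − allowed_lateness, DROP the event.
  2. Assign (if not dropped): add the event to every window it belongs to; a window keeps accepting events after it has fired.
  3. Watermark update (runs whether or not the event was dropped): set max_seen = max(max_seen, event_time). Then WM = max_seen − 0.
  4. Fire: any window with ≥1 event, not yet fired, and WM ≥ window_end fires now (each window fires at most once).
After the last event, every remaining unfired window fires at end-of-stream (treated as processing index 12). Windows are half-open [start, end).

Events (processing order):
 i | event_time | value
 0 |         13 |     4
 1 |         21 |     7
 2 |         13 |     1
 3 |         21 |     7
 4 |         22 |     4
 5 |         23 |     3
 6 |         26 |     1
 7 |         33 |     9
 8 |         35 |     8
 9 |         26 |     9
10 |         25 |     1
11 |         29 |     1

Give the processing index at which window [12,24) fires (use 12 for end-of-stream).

i=0 t=13 v=4: → [12,24); WM=13
i=1 t=21 v=7: → [12,24); WM=21
i=2 t=13 v=1: DROP (t<21-2); WM=21
i=3 t=21 v=7: → [12,24); WM=21
i=4 t=22 v=4: → [12,24); WM=22
i=5 t=23 v=3: → [12,24); WM=23
i=6 t=26 v=1: → [24,36); WM=26; [12,24) fires=5
i=7 t=33 v=9: → [24,36); WM=33
i=8 t=35 v=8: → [24,36); WM=35
i=9 t=26 v=9: DROP (t<35-2); WM=35
i=10 t=25 v=1: DROP (t<35-2); WM=35
i=11 t=29 v=1: DROP (t<35-2); WM=35

6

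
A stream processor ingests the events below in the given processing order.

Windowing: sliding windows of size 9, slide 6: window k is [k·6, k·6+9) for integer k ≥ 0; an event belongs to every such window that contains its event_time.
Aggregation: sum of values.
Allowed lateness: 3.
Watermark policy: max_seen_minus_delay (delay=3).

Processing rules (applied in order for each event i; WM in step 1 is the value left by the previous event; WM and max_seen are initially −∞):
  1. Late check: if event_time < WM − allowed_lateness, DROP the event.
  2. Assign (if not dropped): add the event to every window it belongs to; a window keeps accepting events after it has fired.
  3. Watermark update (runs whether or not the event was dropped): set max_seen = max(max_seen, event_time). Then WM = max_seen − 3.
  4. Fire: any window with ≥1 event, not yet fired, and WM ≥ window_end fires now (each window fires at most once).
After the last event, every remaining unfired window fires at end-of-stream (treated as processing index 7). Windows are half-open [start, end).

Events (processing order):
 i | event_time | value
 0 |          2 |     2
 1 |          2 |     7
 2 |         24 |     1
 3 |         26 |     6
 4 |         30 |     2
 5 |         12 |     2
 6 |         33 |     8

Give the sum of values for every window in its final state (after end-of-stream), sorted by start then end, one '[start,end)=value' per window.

i=0 t=2 v=2: → [0,9); WM=-1
i=1 t=2 v=7: → [0,9); WM=-1
i=2 t=24 v=1: → [24,33),[18,27); WM=21; [0,9) fires=9
i=3 t=26 v=6: → [24,33),[18,27); WM=23
i=4 t=30 v=2: → [30,39),[24,33); WM=27; [18,27) fires=7
i=5 t=12 v=2: DROP (t<27-3); WM=27
i=6 t=33 v=8: → [30,39); WM=30

[0,9)=9 [18,27)=7 [24,33)=9 [30,39)=10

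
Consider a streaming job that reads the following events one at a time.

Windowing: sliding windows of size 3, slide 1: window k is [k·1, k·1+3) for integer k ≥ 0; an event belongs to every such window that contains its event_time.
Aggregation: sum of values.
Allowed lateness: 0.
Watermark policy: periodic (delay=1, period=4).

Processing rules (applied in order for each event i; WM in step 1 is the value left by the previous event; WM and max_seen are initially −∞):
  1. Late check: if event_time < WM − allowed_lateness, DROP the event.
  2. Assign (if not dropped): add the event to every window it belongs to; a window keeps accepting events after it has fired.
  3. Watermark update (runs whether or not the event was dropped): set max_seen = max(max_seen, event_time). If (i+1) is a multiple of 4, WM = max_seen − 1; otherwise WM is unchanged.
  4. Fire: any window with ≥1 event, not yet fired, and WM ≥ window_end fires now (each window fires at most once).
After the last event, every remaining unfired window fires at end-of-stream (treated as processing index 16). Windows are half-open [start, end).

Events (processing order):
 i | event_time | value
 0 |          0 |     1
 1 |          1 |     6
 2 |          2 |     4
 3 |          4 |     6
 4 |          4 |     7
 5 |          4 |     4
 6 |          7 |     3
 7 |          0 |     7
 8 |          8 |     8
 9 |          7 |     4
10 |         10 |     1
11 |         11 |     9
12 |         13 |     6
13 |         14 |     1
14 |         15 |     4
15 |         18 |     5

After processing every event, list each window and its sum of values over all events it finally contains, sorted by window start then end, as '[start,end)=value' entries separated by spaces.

i=0 t=0 v=1: → [0,3); WM=−∞
i=1 t=1 v=6: → [1,4),[0,3); WM=−∞
i=2 t=2 v=4: → [2,5),[1,4),[0,3); WM=−∞
i=3 t=4 v=6: → [4,7),[3,6),[2,5); WM=3; [0,3) fires=11
i=4 t=4 v=7: → [4,7),[3,6),[2,5); WM=3
i=5 t=4 v=4: → [4,7),[3,6),[2,5); WM=3
i=6 t=7 v=3: → [7,10),[6,9),[5,8); WM=3
i=7 t=0 v=7: DROP (t<3-0); WM=6; [1,4) fires=10 [2,5) fires=21 [3,6) fires=17
i=8 t=8 v=8: → [8,11),[7,10),[6,9); WM=6
i=9 t=7 v=4: → [7,10),[6,9),[5,8); WM=6
i=10 t=10 v=1: → [10,13),[9,12),[8,11); WM=6
i=11 t=11 v=9: → [11,14),[10,13),[9,12); WM=10; [4,7) fires=17 [5,8) fires=7 [6,9) fires=15 [7,10) fires=15
i=12 t=13 v=6: → [13,16),[12,15),[11,14); WM=10
i=13 t=14 v=1: → [14,17),[13,16),[12,15); WM=10
i=14 t=15 v=4: → [15,18),[14,17),[13,16); WM=10
i=15 t=18 v=5: → [18,21),[17,20),[16,19); WM=17; [8,11) fires=9 [9,12) fires=10 [10,13) fires=10 [11,14) fires=15 [12,15) fires=7 [13,16) fires=11 [14,17) fires=5

[0,3)=11 [1,4)=10 [2,5)=21 [3,6)=17 [4,7)=17 [5,8)=7 [6,9)=15 [7,10)=15 [8,11)=9 [9,12)=10 [10,13)=10 [11,14)=15 [12,15)=7 [13,16)=11 [14,17)=5 [15,18)=4 [16,19)=5 [17,20)=5 [18,21)=5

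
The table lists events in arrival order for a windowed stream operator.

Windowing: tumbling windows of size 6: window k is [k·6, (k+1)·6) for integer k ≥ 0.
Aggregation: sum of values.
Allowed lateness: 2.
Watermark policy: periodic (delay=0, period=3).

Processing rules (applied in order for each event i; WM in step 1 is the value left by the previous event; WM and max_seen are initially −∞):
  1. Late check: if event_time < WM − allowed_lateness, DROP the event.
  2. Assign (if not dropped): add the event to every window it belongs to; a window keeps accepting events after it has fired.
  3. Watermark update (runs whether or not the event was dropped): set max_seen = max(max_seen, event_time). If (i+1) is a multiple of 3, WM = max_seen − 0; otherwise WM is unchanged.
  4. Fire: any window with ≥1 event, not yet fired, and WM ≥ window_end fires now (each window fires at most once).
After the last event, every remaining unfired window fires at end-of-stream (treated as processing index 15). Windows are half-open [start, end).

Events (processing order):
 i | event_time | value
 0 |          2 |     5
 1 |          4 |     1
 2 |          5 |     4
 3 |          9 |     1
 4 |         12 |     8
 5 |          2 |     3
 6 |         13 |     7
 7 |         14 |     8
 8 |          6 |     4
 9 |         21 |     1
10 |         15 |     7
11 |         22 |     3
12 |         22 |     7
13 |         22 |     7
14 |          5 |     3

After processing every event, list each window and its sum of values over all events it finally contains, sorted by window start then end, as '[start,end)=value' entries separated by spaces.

i=0 t=2 v=5: → [0,6); WM=−∞
i=1 t=4 v=1: → [0,6); WM=−∞
i=2 t=5 v=4: → [0,6); WM=5
i=3 t=9 v=1: → [6,12); WM=5
i=4 t=12 v=8: → [12,18); WM=5
i=5 t=2 v=3: DROP (t<5-2); WM=12; [0,6) fires=10 [6,12) fires=1
i=6 t=13 v=7: → [12,18); WM=12
i=7 t=14 v=8: → [12,18); WM=12
i=8 t=6 v=4: DROP (t<12-2); WM=14
i=9 t=21 v=1: → [18,24); WM=14
i=10 t=15 v=7: → [12,18); WM=14
i=11 t=22 v=3: → [18,24); WM=22; [12,18) fires=30
i=12 t=22 v=7: → [18,24); WM=22
i=13 t=22 v=7: → [18,24); WM=22
i=14 t=5 v=3: DROP (t<22-2); WM=22

[0,6)=10 [6,12)=1 [12,18)=30 [18,24)=18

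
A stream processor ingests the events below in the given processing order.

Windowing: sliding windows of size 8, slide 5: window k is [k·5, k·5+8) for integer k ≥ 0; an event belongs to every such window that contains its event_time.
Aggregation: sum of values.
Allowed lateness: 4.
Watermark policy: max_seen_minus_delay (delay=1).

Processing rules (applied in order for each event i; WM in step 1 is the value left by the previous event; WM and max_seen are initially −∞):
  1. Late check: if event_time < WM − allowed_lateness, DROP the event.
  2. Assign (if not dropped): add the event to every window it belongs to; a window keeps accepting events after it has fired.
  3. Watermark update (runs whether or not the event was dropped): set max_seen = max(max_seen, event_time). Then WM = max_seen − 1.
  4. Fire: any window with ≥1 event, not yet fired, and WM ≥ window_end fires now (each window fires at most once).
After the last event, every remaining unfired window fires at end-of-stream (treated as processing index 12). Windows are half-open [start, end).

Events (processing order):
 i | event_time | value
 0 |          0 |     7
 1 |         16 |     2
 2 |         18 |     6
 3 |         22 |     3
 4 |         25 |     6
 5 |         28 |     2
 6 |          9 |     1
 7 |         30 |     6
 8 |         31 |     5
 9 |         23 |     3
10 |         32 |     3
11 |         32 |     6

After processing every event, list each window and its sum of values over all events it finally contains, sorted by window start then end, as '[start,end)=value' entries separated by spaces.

[0,8)=7 [10,18)=2 [15,23)=11 [20,28)=9 [25,33)=28 [30,38)=20

i=0 t=0 v=7: → [0,8); WM=-1
i=1 t=16 v=2: → [15,23),[10,18); WM=15; [0,8) fires=7
i=2 t=18 v=6: → [15,23); WM=17
i=3 t=22 v=3: → [20,28),[15,23); WM=21; [10,18) fires=2
i=4 t=25 v=6: → [25,33),[20,28); WM=24; [15,23) fires=11
i=5 t=28 v=2: → [25,33); WM=27
i=6 t=9 v=1: DROP (t<27-4); WM=27
i=7 t=30 v=6: → [30,38),[25,33); WM=29; [20,28) fires=9
i=8 t=31 v=5: → [30,38),[25,33); WM=30
i=9 t=23 v=3: DROP (t<30-4); WM=30
i=10 t=32 v=3: → [30,38),[25,33); WM=31
i=11 t=32 v=6: → [30,38),[25,33); WM=31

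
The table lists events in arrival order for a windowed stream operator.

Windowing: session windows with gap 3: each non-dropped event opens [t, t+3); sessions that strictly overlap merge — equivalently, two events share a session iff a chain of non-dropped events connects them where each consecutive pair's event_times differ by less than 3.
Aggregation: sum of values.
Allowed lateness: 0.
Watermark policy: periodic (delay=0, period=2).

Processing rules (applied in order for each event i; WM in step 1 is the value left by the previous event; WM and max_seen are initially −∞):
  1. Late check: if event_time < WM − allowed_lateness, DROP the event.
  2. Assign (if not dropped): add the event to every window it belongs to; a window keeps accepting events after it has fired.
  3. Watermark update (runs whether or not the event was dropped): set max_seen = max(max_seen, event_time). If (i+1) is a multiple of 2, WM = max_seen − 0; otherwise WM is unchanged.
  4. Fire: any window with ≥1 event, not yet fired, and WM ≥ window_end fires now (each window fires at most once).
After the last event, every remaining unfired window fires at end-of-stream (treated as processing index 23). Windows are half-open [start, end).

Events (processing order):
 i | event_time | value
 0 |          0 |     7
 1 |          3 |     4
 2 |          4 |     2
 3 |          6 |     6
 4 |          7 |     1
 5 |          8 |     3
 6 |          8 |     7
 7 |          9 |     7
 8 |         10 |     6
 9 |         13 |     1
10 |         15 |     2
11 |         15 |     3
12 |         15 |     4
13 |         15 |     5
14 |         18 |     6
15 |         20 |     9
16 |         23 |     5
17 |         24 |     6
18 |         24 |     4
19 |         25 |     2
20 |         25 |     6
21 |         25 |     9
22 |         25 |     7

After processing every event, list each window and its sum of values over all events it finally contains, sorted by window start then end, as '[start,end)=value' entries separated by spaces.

i=0 t=0 v=7: → [0,3); WM=−∞
i=1 t=3 v=4: → [3,6); WM=3
i=2 t=4 v=2: → [3,7); WM=3
i=3 t=6 v=6: → [3,9); WM=6
i=4 t=7 v=1: → [3,10); WM=6
i=5 t=8 v=3: → [3,11); WM=8
i=6 t=8 v=7: → [3,11); WM=8
i=7 t=9 v=7: → [3,12); WM=9
i=8 t=10 v=6: → [3,13); WM=9
i=9 t=13 v=1: → [13,16); WM=13
i=10 t=15 v=2: → [13,18); WM=13
i=11 t=15 v=3: → [13,18); WM=15
i=12 t=15 v=4: → [13,18); WM=15
i=13 t=15 v=5: → [13,18); WM=15
i=14 t=18 v=6: → [18,21); WM=15
i=15 t=20 v=9: → [18,23); WM=20
i=16 t=23 v=5: → [23,26); WM=20
i=17 t=24 v=6: → [23,27); WM=24
i=18 t=24 v=4: → [23,27); WM=24
i=19 t=25 v=2: → [23,28); WM=25
i=20 t=25 v=6: → [23,28); WM=25
i=21 t=25 v=9: → [23,28); WM=25
i=22 t=25 v=7: → [23,28); WM=25

[0,3)=7 [3,13)=36 [13,18)=15 [18,23)=15 [23,28)=39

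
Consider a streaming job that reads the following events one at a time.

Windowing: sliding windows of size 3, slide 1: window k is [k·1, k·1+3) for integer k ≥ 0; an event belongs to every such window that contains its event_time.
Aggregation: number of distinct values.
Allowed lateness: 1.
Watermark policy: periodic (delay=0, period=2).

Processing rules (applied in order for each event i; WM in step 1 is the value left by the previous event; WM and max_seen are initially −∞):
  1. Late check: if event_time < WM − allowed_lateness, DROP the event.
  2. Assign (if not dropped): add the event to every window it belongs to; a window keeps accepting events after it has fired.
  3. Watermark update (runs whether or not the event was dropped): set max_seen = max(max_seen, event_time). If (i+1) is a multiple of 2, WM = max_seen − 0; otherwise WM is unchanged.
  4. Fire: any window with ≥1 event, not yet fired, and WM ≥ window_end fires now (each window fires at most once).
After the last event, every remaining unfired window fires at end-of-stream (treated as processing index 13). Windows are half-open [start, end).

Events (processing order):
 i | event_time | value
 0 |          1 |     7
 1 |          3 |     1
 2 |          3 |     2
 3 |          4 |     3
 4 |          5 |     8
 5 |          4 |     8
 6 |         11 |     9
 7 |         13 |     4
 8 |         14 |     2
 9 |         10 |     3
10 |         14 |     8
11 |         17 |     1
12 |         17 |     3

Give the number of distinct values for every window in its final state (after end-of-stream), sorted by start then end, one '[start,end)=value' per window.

[0,3)=1 [1,4)=3 [2,5)=4 [3,6)=4 [4,7)=2 [5,8)=1 [9,12)=1 [10,13)=1 [11,14)=2 [12,15)=3 [13,16)=3 [14,17)=2 [15,18)=2 [16,19)=2 [17,20)=2

i=0 t=1 v=7: → [1,4),[0,3); WM=−∞
i=1 t=3 v=1: → [3,6),[2,5),[1,4); WM=3; [0,3) fires=1
i=2 t=3 v=2: → [3,6),[2,5),[1,4); WM=3
i=3 t=4 v=3: → [4,7),[3,6),[2,5); WM=4; [1,4) fires=3
i=4 t=5 v=8: → [5,8),[4,7),[3,6); WM=4
i=5 t=4 v=8: → [4,7),[3,6),[2,5); WM=5; [2,5) fires=4
i=6 t=11 v=9: → [11,14),[10,13),[9,12); WM=5
i=7 t=13 v=4: → [13,16),[12,15),[11,14); WM=13; [3,6) fires=4 [4,7) fires=2 [5,8) fires=1 [9,12) fires=1 [10,13) fires=1
i=8 t=14 v=2: → [14,17),[13,16),[12,15); WM=13
i=9 t=10 v=3: DROP (t<13-1); WM=14; [11,14) fires=2
i=10 t=14 v=8: → [14,17),[13,16),[12,15); WM=14
i=11 t=17 v=1: → [17,20),[16,19),[15,18); WM=17; [12,15) fires=3 [13,16) fires=3 [14,17) fires=2
i=12 t=17 v=3: → [17,20),[16,19),[15,18); WM=17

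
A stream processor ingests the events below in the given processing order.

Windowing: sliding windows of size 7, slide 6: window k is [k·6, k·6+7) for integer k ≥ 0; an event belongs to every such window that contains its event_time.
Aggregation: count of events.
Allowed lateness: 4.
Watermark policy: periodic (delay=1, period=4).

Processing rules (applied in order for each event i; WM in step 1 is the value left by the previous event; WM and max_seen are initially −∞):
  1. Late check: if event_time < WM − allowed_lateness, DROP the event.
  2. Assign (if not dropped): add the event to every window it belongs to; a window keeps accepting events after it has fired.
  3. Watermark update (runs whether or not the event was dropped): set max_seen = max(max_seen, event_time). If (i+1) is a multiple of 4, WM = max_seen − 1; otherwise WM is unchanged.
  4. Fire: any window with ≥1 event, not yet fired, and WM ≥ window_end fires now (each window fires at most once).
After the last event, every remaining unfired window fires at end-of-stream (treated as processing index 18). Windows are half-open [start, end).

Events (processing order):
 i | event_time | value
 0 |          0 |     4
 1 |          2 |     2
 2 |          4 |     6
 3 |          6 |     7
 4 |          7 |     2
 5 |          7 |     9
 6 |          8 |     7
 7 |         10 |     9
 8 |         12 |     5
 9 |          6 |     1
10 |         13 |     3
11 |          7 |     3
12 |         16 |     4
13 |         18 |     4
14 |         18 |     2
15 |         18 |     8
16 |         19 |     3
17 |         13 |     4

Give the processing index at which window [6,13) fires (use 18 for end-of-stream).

i=0 t=0 v=4: → [0,7); WM=−∞
i=1 t=2 v=2: → [0,7); WM=−∞
i=2 t=4 v=6: → [0,7); WM=−∞
i=3 t=6 v=7: → [6,13),[0,7); WM=5
i=4 t=7 v=2: → [6,13); WM=5
i=5 t=7 v=9: → [6,13); WM=5
i=6 t=8 v=7: → [6,13); WM=5
i=7 t=10 v=9: → [6,13); WM=9; [0,7) fires=4
i=8 t=12 v=5: → [12,19),[6,13); WM=9
i=9 t=6 v=1: → [6,13),[0,7); WM=9
i=10 t=13 v=3: → [12,19); WM=9
i=11 t=7 v=3: → [6,13); WM=12
i=12 t=16 v=4: → [12,19); WM=12
i=13 t=18 v=4: → [18,25),[12,19); WM=12
i=14 t=18 v=2: → [18,25),[12,19); WM=12
i=15 t=18 v=8: → [18,25),[12,19); WM=17; [6,13) fires=8
i=16 t=19 v=3: → [18,25); WM=17
i=17 t=13 v=4: → [12,19); WM=17

15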